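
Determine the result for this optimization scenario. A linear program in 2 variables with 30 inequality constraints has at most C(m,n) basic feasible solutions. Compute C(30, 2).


Each vertex corresponds to some choice of n active constraints out of m, so the number of vertices is at most C(m, n) = m! / (n!(m-n)!).
m = 30, n = 2
Numerator: 30 * 29
Denominator: 2! = 2
C(30, 2) = 435


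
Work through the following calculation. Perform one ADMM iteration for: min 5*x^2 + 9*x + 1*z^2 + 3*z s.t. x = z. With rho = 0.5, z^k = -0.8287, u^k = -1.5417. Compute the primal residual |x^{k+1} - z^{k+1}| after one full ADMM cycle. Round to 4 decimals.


ADMM iteration with rho = 0.5, z^k = -0.8287, u^k = -1.5417
Step 1: x-update.
Minimize 5*x^2 + 9*x + (0.5/2)*(x + 0.8287 - 1.5417)^2
FOC: (2*5 + 0.5)*x = -9 + 0.5*(-0.8287 + 1.5417)
x^{k+1} = -0.8232
Step 2: z-update.
Minimize 1*z^2 + 3*z + (0.5/2)*(-0.8232 - z - 1.5417)^2
FOC: (2*1 + 0.5)*z = -3 + 0.5*(-0.8232 - 1.5417)
z^{k+1} = -1.673
Step 3: u-update.
u^{k+1} = -1.5417 - 0.8232 + 1.673 = -0.6919
Step 4: Primal residual = |-0.8232 + 1.673| = 0.8498


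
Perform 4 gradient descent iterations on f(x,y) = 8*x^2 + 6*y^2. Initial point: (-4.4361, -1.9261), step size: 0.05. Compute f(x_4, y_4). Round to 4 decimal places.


Gradient descent on f(x,y) = 8*x^2 + 6*y^2.
Starting point: (-4.4361, -1.9261), alpha = 0.05
Step 1: grad_x = 2*8*-4.4361 = -70.9776, grad_y = 2*6*-1.9261 = -23.1132
  x_1 = -4.4361 - 0.05*-70.9776 = -0.8872
  y_1 = -1.9261 - 0.05*-23.1132 = -0.7704
Step 2: grad_x = 2*8*-0.8872 = -14.1955, grad_y = 2*6*-0.7704 = -9.2453
  x_2 = -0.8872 - 0.05*-14.1955 = -0.1774
  y_2 = -0.7704 - 0.05*-9.2453 = -0.3082
Step 3: grad_x = 2*8*-0.1774 = -2.8391, grad_y = 2*6*-0.3082 = -3.6981
  x_3 = -0.1774 - 0.05*-2.8391 = -0.0355
  y_3 = -0.3082 - 0.05*-3.6981 = -0.1233
Step 4: grad_x = 2*8*-0.0355 = -0.5678, grad_y = 2*6*-0.1233 = -1.4792
  x_4 = -0.0355 - 0.05*-0.5678 = -0.0071
  y_4 = -0.1233 - 0.05*-1.4792 = -0.0493
f(-0.0071, -0.0493) = 8*(-0.0071)^2 + 6*(-0.0493)^2 = 0.015


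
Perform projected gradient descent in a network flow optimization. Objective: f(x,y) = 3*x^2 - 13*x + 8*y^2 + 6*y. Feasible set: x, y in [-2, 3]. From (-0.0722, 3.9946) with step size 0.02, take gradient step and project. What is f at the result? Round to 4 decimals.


Step 1: Compute gradient at (-0.0722, 3.9946).
grad_x = 2*3*-0.0722 - 13 = -13.4332
grad_y = 2*8*3.9946 + 6 = 69.9136
Step 2: Gradient step.
x_raw = -0.0722 - 0.02*-13.4332 = 0.1965
y_raw = 3.9946 - 0.02*69.9136 = 2.5963
Step 3: Project onto [-2, 3].
x_proj = clip(0.1965) = 0.1965
y_proj = clip(2.5963) = 2.5963
Step 4: Evaluate f.
f(0.1965, 2.5963) = 67.0671


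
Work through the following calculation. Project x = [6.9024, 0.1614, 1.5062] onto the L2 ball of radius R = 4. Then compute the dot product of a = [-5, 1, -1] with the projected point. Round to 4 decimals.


Step 1: Compute ||x|| (intermediates to 6 decimals).
||x|| = sqrt(6.9024^2 + 0.1614^2 + 1.5062^2) = 7.066669
Step 2: Project.
Since ||x|| > R, scale = R/||x|| = 4/7.066669 = 0.566038, proj(x) = scale * x
proj(x) = [3.907021, 0.091359, 0.852566]
Step 3: Dot product.
a^T * proj(x) = -5*3.907021 + 1*0.091359 - 1*0.852566 = -20.2963


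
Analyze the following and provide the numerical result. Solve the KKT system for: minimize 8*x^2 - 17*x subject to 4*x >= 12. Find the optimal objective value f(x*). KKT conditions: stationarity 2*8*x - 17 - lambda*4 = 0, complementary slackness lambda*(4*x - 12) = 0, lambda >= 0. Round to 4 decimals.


Step 1: Try lambda = 0 (constraint inactive).
x_unc = 17/(2*8) = 1.0625
Check: 4*1.0625 = 4.25 < 12 -- violated!
Step 2: Constraint must be active: 4*x = 12
x* = 12/4 = 3.0
lambda = (2*8*3.0 - 17)/4 = 7.75
Step 3: Compute optimal value.
f(x*) = 8*3.0^2 - 17*3.0 = 21.0


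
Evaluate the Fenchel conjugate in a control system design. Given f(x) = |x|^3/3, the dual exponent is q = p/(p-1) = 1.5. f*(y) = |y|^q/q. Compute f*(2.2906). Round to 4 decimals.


The conjugate exponent q satisfies 1/p + 1/q = 1.
p = 3, so q = 3/(3 - 1) = 1.5
|y|^q = 2.2906^1.5 = 3.4668
f*(2.2906) = 3.4668 / 1.5 = 2.3112


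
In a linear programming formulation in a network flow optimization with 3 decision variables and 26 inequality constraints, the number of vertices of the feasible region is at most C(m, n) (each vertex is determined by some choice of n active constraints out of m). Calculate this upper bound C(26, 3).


Each vertex corresponds to some choice of n active constraints out of m, so the number of vertices is at most C(m, n) = m! / (n!(m-n)!).
m = 26, n = 3
Numerator: 26 * 25 * 24
Denominator: 3! = 6
C(26, 3) = 2600


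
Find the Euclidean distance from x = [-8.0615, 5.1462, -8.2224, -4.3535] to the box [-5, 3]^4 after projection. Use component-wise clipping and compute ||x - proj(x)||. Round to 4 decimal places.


Project each component onto [-5, 3].
clip(-8.0615) = -5.0, clip(5.1462) = 3.0, clip(-8.2224) = -5.0, clip(-4.3535) = -4.3535
Projection = [-5.0, 3.0, -5.0, -4.3535]
Squared diffs: [9.3728, 4.6062, 10.3839, 0.0]
Distance = sqrt(24.3629) = 4.9359


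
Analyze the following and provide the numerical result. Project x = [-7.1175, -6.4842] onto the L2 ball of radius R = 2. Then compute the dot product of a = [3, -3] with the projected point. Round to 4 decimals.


Step 1: Compute ||x|| (intermediates to 6 decimals).
||x|| = sqrt((-7.1175)^2 + (-6.4842)^2) = 9.628274
Step 2: Project.
Since ||x|| > R, scale = R/||x|| = 2/9.628274 = 0.207722, proj(x) = scale * x
proj(x) = [-1.478461, -1.346911]
Step 3: Dot product.
a^T * proj(x) = 3*(-1.478461) - 3*(-1.346911) = -0.3947


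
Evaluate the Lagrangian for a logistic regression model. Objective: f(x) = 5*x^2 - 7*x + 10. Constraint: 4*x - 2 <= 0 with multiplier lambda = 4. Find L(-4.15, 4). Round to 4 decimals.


Step 1: Evaluate f(x).
f(-4.15) = 5*(-4.15)^2 - 7*(-4.15) + 10 = 125.1625
Step 2: Evaluate g(x).
g(-4.15) = 4*-4.15 - 2 = -18.6
Step 3: Compute Lagrangian.
L = 125.1625 + 4*-18.6 = 50.7625


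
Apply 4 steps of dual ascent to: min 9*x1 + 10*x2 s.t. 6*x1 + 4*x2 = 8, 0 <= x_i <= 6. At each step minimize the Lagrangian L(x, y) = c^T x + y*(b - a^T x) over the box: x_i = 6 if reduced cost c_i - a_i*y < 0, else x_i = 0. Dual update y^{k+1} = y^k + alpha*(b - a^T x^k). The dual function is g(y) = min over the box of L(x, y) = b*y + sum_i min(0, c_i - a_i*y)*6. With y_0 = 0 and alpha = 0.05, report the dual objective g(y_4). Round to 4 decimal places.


Dual ascent for LP: min 9*x1 + 10*x2, 6*x1 + 4*x2 = 8, 0 <= x_i <= 6
Step 1: y^k = 0.0, reduced costs: (9.0, 10.0)
  x^k = (0.0, 0.0), subgradient = b - a^T x = 8.0
  y^{k+1} = 0.0 + 0.05*8.0 = 0.4
Step 2: y^k = 0.4, reduced costs: (6.6, 8.4)
  x^k = (0.0, 0.0), subgradient = b - a^T x = 8.0
  y^{k+1} = 0.4 + 0.05*8.0 = 0.8
Step 3: y^k = 0.8, reduced costs: (4.2, 6.8)
  x^k = (0.0, 0.0), subgradient = b - a^T x = 8.0
  y^{k+1} = 0.8 + 0.05*8.0 = 1.2
Step 4: y^k = 1.2, reduced costs: (1.8, 5.2)
  x^k = (0.0, 0.0), subgradient = b - a^T x = 8.0
  y^{k+1} = 1.2 + 0.05*8.0 = 1.6
Dual objective at y_4 = 1.6: reduced costs (-0.6, 3.6), box minimizer x = (6.0, 0.0)
g(y_4) = b*y + (c1 - a1*y)*x1 + (c2 - a2*y)*x2 = 8*1.6 + (-0.6)*6.0 + 3.6*0.0 = 12.8 - 3.6 + 0.0 = 9.2


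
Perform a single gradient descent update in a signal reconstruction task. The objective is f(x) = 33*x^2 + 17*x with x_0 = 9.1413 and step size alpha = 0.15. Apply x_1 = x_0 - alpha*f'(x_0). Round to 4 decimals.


We compute the gradient at x_0 and apply the update.
f'(x) = 66*x + 17
f'(9.1413) = 66*9.1413 + 17 = 620.3258
x_1 = 9.1413 - 0.15*620.3258 = -83.9076


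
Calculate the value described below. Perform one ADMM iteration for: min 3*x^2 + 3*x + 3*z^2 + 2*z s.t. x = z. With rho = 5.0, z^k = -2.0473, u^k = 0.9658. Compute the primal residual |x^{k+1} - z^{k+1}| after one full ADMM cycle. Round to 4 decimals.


ADMM iteration with rho = 5.0, z^k = -2.0473, u^k = 0.9658
Step 1: x-update.
Minimize 3*x^2 + 3*x + (5.0/2)*(x + 2.0473 + 0.9658)^2
FOC: (2*3 + 5.0)*x = -3 + 5.0*(-2.0473 - 0.9658)
x^{k+1} = -1.6423
Step 2: z-update.
Minimize 3*z^2 + 2*z + (5.0/2)*(-1.6423 - z + 0.9658)^2
FOC: (2*3 + 5.0)*z = -2 + 5.0*(-1.6423 + 0.9658)
z^{k+1} = -0.4893
Step 3: u-update.
u^{k+1} = 0.9658 - 1.6423 + 0.4893 = -0.1872
Step 4: Primal residual = |-1.6423 + 0.4893| = 1.153


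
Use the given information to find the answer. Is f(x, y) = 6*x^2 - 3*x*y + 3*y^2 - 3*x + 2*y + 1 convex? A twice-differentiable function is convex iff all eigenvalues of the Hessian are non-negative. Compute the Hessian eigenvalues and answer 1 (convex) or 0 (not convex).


The Hessian of f(x,y) = 6*x^2 - 3*x*y + 3*y^2 - 3*x + 2*y + 1 is:
H = [[12, -3], [-3, 6]]
Trace = 12 + 6 = 18
Determinant = 12*6 - (-3)^2 = 63
Discriminant = (18)^2 - 4*63 = 72.0
Eigenvalues: lambda_1 = 4.7574, lambda_2 = 13.2426
The function is convex.

1


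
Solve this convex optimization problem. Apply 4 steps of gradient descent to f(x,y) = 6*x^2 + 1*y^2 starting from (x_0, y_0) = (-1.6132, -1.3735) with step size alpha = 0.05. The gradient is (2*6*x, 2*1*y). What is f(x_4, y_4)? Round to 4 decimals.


Gradient descent on f(x,y) = 6*x^2 + 1*y^2.
Starting point: (-1.6132, -1.3735), alpha = 0.05
Step 1: grad_x = 2*6*-1.6132 = -19.3584, grad_y = 2*1*-1.3735 = -2.747
  x_1 = -1.6132 - 0.05*-19.3584 = -0.6453
  y_1 = -1.3735 - 0.05*-2.747 = -1.2362
Step 2: grad_x = 2*6*-0.6453 = -7.7434, grad_y = 2*1*-1.2362 = -2.4723
  x_2 = -0.6453 - 0.05*-7.7434 = -0.2581
  y_2 = -1.2362 - 0.05*-2.4723 = -1.1125
Step 3: grad_x = 2*6*-0.2581 = -3.0973, grad_y = 2*1*-1.1125 = -2.2251
  x_3 = -0.2581 - 0.05*-3.0973 = -0.1032
  y_3 = -1.1125 - 0.05*-2.2251 = -1.0013
Step 4: grad_x = 2*6*-0.1032 = -1.2389, grad_y = 2*1*-1.0013 = -2.0026
  x_4 = -0.1032 - 0.05*-1.2389 = -0.0413
  y_4 = -1.0013 - 0.05*-2.0026 = -0.9012
f(-0.0413, -0.9012) = 6*(-0.0413)^2 + 1*(-0.9012)^2 = 0.8223


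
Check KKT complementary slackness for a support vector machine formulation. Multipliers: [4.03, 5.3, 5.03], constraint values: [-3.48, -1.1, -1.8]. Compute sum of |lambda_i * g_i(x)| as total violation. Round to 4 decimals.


KKT complementary slackness check:
lambda_1 * g_1 = 4.03 * -3.48 = -14.0244
lambda_2 * g_2 = 5.3 * -1.1 = -5.83
lambda_3 * g_3 = 5.03 * -1.8 = -9.054
Total violation = 14.0244 + 5.83 + 9.054 = 28.9084


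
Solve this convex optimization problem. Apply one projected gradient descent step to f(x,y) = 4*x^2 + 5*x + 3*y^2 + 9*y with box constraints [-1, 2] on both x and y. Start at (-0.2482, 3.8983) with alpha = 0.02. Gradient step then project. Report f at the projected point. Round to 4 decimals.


Step 1: Compute gradient at (-0.2482, 3.8983).
grad_x = 2*4*-0.2482 + 5 = 3.0144
grad_y = 2*3*3.8983 + 9 = 32.3898
Step 2: Gradient step.
x_raw = -0.2482 - 0.02*3.0144 = -0.3085
y_raw = 3.8983 - 0.02*32.3898 = 3.2505
Step 3: Project onto [-1, 2].
x_proj = clip(-0.3085) = -0.3085
y_proj = clip(3.2505) = 2.0
Step 4: Evaluate f.
f(-0.3085, 2.0) = 28.8382


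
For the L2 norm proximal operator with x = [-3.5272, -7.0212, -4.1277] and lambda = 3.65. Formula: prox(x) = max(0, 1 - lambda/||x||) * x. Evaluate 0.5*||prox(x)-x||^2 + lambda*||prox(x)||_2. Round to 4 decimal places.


Step 1: Compute ||x||.
||x|| = 8.8756
Step 2: Compute scaling factor.
scale = max(0, 1 - 3.65/8.8756) = 0.5888
Step 3: prox(x) = [-2.0767, -4.1338, -2.4302]
||prox(x)|| = 5.2256
Step 4: Proximal objective.
0.5*||prox-x||^2 = 6.6613
lambda*||prox|| = 19.0734
Total = 25.7347


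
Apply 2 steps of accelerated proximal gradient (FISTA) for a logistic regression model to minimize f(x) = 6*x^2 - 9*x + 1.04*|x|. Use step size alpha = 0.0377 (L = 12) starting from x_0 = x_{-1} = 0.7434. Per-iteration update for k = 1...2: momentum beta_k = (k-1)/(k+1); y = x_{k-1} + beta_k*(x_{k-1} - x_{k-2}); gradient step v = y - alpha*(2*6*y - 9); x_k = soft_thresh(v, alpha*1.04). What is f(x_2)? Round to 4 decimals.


FISTA on f(x) = 6*x^2 - 9*x + 1.04*|x|
L = 12, alpha = 0.0377
Iteration 1: beta = 0.0, y = 0.7434 + 0.0*(0.7434 - 0.7434) = 0.7434
  grad(y) = -0.0792, v = y - alpha*grad = 0.7464
  prox(v) = soft_thresh(0.7464, 0.0392) = 0.7072
Iteration 2: beta = 0.3333, y = 0.7072 + 0.3333*(0.7072 - 0.7434) = 0.6951
  grad(y) = -0.6588, v = y - alpha*grad = 0.7199
  prox(v) = soft_thresh(0.7199, 0.0392) = 0.6807
f(x_2) = 6*0.6807^2 - 9*0.6807 + 1.04*|0.6807| = -2.6383


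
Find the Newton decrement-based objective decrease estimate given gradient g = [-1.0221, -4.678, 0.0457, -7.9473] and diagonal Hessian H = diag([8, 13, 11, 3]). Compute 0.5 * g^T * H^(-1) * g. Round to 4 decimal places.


Step 1: H is diagonal, so H^(-1) * g = [-0.1278, -0.3598, 0.0042, -2.6491].
Step 2: g^T H^(-1) g = sum_i g_i^2 / H_ii
  = (-1.0221)^2/8 + (-4.678)^2/13 + (0.0457)^2/11 + (-7.9473)^2/3
  = 0.1306 + 1.6834 + 0.0002 + 21.0532 = 22.8673
Step 3: Objective decrease = 0.5 * g^T H^(-1) g = 11.4337


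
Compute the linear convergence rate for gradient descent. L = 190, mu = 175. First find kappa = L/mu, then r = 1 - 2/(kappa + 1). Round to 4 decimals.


Step 1: Compute the condition number.
kappa = L/mu = 190/175 = 1.0857
Step 2: Compute the convergence rate.
r = 1 - 2/(kappa + 1) = 1 - 2*mu/(L + mu) = (L - mu)/(L + mu) = 15/365 = 0.0411


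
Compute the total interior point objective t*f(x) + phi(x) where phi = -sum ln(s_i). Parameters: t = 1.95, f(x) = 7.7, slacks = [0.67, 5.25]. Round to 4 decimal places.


Step 1: Compute log-barrier.
ln values: [-0.4005, 1.6582]
phi = -(-0.4005 + 1.6582) = -1.2578
Step 2: Compute augmented objective.
t*f(x) = 1.95*7.7 = 15.015
Total = 15.015 - 1.2578 = 13.7572


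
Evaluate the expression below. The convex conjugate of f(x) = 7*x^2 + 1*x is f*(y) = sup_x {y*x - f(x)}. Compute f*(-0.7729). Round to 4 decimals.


f*(y) = sup_x {y*x - a*x^2 - b*x} = sup_x {(y-b)*x - a*x^2}
FOC: (y - b) - 2a*x = 0 => x* = (y - b)/(2a)
x* = (-0.7729 - 1)/(2*7) = -0.1266
f*(-0.7729) = (y-b)^2/(4a) = (-0.7729 - 1)^2/(4*7)
= 3.1432/28 = 0.1123


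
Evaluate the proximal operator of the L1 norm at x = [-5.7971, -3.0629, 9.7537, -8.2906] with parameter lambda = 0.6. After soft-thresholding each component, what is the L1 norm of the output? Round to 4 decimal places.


Soft-thresholding with lambda = 0.6:
prox(-5.7971) = sign(-5.7971)*max(|-5.7971| - 0.6, 0) = -5.1971
prox(-3.0629) = sign(-3.0629)*max(|-3.0629| - 0.6, 0) = -2.4629
prox(9.7537) = sign(9.7537)*max(|9.7537| - 0.6, 0) = 9.1537
prox(-8.2906) = sign(-8.2906)*max(|-8.2906| - 0.6, 0) = -7.6906
prox(x) = [-5.1971, -2.4629, 9.1537, -7.6906]
||prox(x)||_1 = 5.1971 + 2.4629 + 9.1537 + 7.6906 = 24.5043


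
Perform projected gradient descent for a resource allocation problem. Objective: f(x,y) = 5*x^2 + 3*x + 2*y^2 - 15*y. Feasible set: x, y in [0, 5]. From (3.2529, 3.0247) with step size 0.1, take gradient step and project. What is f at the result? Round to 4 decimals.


Step 1: Compute gradient at (3.2529, 3.0247).
grad_x = 2*5*3.2529 + 3 = 35.529
grad_y = 2*2*3.0247 - 15 = -2.9012
Step 2: Gradient step.
x_raw = 3.2529 - 0.1*35.529 = -0.3
y_raw = 3.0247 - 0.1*-2.9012 = 3.3148
Step 3: Project onto [0, 5].
x_proj = clip(-0.3) = 0.0
y_proj = clip(3.3148) = 3.3148
Step 4: Evaluate f.
f(0.0, 3.3148) = -27.7462


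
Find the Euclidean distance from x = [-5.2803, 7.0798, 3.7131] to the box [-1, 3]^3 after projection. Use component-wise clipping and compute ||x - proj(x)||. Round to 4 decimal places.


Project each component onto [-1, 3].
clip(-5.2803) = -1.0, clip(7.0798) = 3.0, clip(3.7131) = 3.0
Projection = [-1.0, 3.0, 3.0]
Squared diffs: [18.321, 16.6448, 0.5085]
Distance = sqrt(35.4743) = 5.956


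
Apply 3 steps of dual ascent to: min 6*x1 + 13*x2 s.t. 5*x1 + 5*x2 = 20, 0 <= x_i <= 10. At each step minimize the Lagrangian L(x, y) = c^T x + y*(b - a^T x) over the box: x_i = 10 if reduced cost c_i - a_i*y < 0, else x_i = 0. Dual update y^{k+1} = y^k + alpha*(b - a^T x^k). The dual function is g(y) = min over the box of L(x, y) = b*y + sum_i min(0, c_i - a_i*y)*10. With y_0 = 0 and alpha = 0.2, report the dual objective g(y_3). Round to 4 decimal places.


Dual ascent for LP: min 6*x1 + 13*x2, 5*x1 + 5*x2 = 20, 0 <= x_i <= 10
Step 1: y^k = 0.0, reduced costs: (6.0, 13.0)
  x^k = (0.0, 0.0), subgradient = b - a^T x = 20.0
  y^{k+1} = 0.0 + 0.2*20.0 = 4.0
Step 2: y^k = 4.0, reduced costs: (-14.0, -7.0)
  x^k = (10.0, 10.0), subgradient = b - a^T x = -80.0
  y^{k+1} = 4.0 + 0.2*-80.0 = -12.0
Step 3: y^k = -12.0, reduced costs: (66.0, 73.0)
  x^k = (0.0, 0.0), subgradient = b - a^T x = 20.0
  y^{k+1} = -12.0 + 0.2*20.0 = -8.0
Dual objective at y_3 = -8.0: reduced costs (46.0, 53.0), box minimizer x = (0.0, 0.0)
g(y_3) = b*y + (c1 - a1*y)*x1 + (c2 - a2*y)*x2 = 20*(-8.0) + 46.0*0.0 + 53.0*0.0 = -160.0 + 0.0 + 0.0 = -160.0


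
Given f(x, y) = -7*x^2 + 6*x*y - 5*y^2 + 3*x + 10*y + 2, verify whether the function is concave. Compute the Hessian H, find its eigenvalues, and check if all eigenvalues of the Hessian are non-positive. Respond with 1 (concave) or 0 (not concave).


The Hessian of f(x,y) = -7*x^2 + 6*x*y - 5*y^2 + 3*x + 10*y + 2 is:
H = [[-14, 6], [6, -10]]
Trace = -14 - 10 = -24
Determinant = -14*-10 - (6)^2 = 104
Discriminant = (-24)^2 - 4*104 = 160.0
Eigenvalues: lambda_1 = -18.3246, lambda_2 = -5.6754
The function is concave.

1


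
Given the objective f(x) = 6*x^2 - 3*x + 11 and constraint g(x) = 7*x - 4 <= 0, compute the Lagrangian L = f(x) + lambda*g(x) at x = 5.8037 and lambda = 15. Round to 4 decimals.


Step 1: Evaluate f(x).
f(5.8037) = 6*5.8037^2 - 3*5.8037 + 11 = 195.6865
Step 2: Evaluate g(x).
g(5.8037) = 7*5.8037 - 4 = 36.6259
Step 3: Compute Lagrangian.
L = 195.6865 + 15*36.6259 = 745.075


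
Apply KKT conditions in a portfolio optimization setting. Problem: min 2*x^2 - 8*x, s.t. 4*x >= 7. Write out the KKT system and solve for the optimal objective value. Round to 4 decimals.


Step 1: Try lambda = 0 (constraint inactive).
Stationarity: 2*2*x - 8 = 0
x* = 8/(2*2) = 2.0
Check constraint: 4*2.0 = 8.0 >= 7 -- satisfied.
Step 2: Compute optimal value.
f(x*) = 2*2.0^2 - 8*2.0 = -8.0


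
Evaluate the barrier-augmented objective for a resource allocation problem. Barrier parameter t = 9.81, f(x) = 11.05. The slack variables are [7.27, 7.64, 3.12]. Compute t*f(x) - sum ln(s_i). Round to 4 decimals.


Step 1: Compute log-barrier.
ln values: [1.9838, 2.0334, 1.1378]
phi = -(1.9838 + 2.0334 + 1.1378) = -5.155
Step 2: Compute augmented objective.
t*f(x) = 9.81*11.05 = 108.4005
Total = 108.4005 - 5.155 = 103.2455


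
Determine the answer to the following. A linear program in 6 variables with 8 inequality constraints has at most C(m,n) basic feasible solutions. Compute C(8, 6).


Each vertex corresponds to some choice of n active constraints out of m, so the number of vertices is at most C(m, n) = m! / (n!(m-n)!).
m = 8, n = 6
Numerator: 8 * 7 * 6 * 5 * 4 * 3
Denominator: 6! = 720
C(8, 6) = 28


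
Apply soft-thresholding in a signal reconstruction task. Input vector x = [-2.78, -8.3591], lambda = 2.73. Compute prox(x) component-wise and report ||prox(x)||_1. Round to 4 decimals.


Soft-thresholding with lambda = 2.73:
prox(-2.78) = sign(-2.78)*max(|-2.78| - 2.73, 0) = -0.05
prox(-8.3591) = sign(-8.3591)*max(|-8.3591| - 2.73, 0) = -5.6291
prox(x) = [-0.05, -5.6291]
||prox(x)||_1 = 0.05 + 5.6291 = 5.6791


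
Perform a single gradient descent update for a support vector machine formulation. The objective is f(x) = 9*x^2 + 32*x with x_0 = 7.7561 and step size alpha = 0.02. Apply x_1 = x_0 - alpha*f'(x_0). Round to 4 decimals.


We compute the gradient at x_0 and apply the update.
f'(x) = 18*x + 32
f'(7.7561) = 18*7.7561 + 32 = 171.6098
x_1 = 7.7561 - 0.02*171.6098 = 4.3239


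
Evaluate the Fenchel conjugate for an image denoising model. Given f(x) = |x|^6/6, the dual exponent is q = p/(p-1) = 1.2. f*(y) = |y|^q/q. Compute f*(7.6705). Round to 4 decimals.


The conjugate exponent q satisfies 1/p + 1/q = 1.
p = 6, so q = 6/(6 - 1) = 1.2
|y|^q = 7.6705^1.2 = 11.5289
f*(7.6705) = 11.5289 / 1.2 = 9.6074


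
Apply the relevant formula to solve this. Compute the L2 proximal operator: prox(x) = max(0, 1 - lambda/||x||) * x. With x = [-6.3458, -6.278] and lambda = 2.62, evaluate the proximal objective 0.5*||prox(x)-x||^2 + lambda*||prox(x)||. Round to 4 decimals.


Step 1: Compute ||x||.
||x|| = 8.9265
Step 2: Compute scaling factor.
scale = max(0, 1 - 2.62/8.9265) = 0.7065
Step 3: prox(x) = [-4.4833, -4.4354]
||prox(x)|| = 6.3065
Step 4: Proximal objective.
0.5*||prox-x||^2 = 3.4322
lambda*||prox|| = 16.523
Total = 19.9552


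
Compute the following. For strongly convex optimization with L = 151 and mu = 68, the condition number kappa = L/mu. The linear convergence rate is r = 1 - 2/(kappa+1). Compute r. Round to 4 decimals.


Step 1: Compute the condition number.
kappa = L/mu = 151/68 = 2.2206
Step 2: Compute the convergence rate.
r = 1 - 2/(kappa + 1) = 1 - 2*mu/(L + mu) = (L - mu)/(L + mu) = 83/219 = 0.379


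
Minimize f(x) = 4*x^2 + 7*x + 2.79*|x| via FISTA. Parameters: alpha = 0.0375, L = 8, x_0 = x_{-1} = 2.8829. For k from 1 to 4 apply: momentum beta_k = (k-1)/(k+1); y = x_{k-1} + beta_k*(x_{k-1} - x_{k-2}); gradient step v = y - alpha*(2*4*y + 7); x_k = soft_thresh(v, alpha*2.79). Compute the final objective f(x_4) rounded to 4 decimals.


FISTA on f(x) = 4*x^2 + 7*x + 2.79*|x|
L = 8, alpha = 0.0375
Iteration 1: beta = 0.0, y = 2.8829 + 0.0*(2.8829 - 2.8829) = 2.8829
  grad(y) = 30.0632, v = y - alpha*grad = 1.7555
  prox(v) = soft_thresh(1.7555, 0.1046) = 1.6509
Iteration 2: beta = 0.3333, y = 1.6509 + 0.3333*(1.6509 - 2.8829) = 1.2402
  grad(y) = 16.9219, v = y - alpha*grad = 0.6057
  prox(v) = soft_thresh(0.6057, 0.1046) = 0.501
Iteration 3: beta = 0.5, y = 0.501 + 0.5*(0.501 - 1.6509) = -0.0739
  grad(y) = 6.4089, v = y - alpha*grad = -0.3142
  prox(v) = soft_thresh(-0.3142, 0.1046) = -0.2096
Iteration 4: beta = 0.6, y = -0.2096 + 0.6*(-0.2096 - 0.501) = -0.636
  grad(y) = 1.9122, v = y - alpha*grad = -0.7077
  prox(v) = soft_thresh(-0.7077, 0.1046) = -0.6031
f(x_4) = 4*(-0.6031)^2 + 7*(-0.6031) + 2.79*|-0.6031| = -1.0842


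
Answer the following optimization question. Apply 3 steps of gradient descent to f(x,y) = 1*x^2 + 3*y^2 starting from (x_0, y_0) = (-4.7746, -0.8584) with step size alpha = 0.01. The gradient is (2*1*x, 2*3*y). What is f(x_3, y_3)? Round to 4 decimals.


Gradient descent on f(x,y) = 1*x^2 + 3*y^2.
Starting point: (-4.7746, -0.8584), alpha = 0.01
Step 1: grad_x = 2*1*-4.7746 = -9.5492, grad_y = 2*3*-0.8584 = -5.1504
  x_1 = -4.7746 - 0.01*-9.5492 = -4.6791
  y_1 = -0.8584 - 0.01*-5.1504 = -0.8069
Step 2: grad_x = 2*1*-4.6791 = -9.3582, grad_y = 2*3*-0.8069 = -4.8414
  x_2 = -4.6791 - 0.01*-9.3582 = -4.5855
  y_2 = -0.8069 - 0.01*-4.8414 = -0.7585
Step 3: grad_x = 2*1*-4.5855 = -9.1711, grad_y = 2*3*-0.7585 = -4.5509
  x_3 = -4.5855 - 0.01*-9.1711 = -4.4938
  y_3 = -0.7585 - 0.01*-4.5509 = -0.713
f(-4.4938, -0.713) = 1*(-4.4938)^2 + 3*(-0.713)^2 = 21.7194


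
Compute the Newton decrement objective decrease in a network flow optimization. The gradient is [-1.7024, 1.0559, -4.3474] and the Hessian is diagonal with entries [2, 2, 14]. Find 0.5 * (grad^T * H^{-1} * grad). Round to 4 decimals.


Step 1: H is diagonal, so H^(-1) * g = [-0.8512, 0.528, -0.3105].
Step 2: g^T H^(-1) g = sum_i g_i^2 / H_ii
  = (-1.7024)^2/2 + (1.0559)^2/2 + (-4.3474)^2/14
  = 1.4491 + 0.5575 + 1.35 = 3.3565
Step 3: Objective decrease = 0.5 * g^T H^(-1) g = 1.6783


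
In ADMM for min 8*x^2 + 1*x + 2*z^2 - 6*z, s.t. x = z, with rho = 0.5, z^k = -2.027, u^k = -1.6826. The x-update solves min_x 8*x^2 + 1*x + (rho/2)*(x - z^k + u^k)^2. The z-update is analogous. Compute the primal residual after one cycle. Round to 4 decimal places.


ADMM iteration with rho = 0.5, z^k = -2.027, u^k = -1.6826
Step 1: x-update.
Minimize 8*x^2 + 1*x + (0.5/2)*(x + 2.027 - 1.6826)^2
FOC: (2*8 + 0.5)*x = -1 + 0.5*(-2.027 + 1.6826)
x^{k+1} = -0.071
Step 2: z-update.
Minimize 2*z^2 - 6*z + (0.5/2)*(-0.071 - z - 1.6826)^2
FOC: (2*2 + 0.5)*z = 6 + 0.5*(-0.071 - 1.6826)
z^{k+1} = 1.1385
Step 3: u-update.
u^{k+1} = -1.6826 - 0.071 - 1.1385 = -2.8921
Step 4: Primal residual = |-0.071 - 1.1385| = 1.2095


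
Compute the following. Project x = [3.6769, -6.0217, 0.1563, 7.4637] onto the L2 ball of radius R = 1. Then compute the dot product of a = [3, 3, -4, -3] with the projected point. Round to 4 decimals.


Step 1: Compute ||x|| (intermediates to 6 decimals).
||x|| = sqrt(3.6769^2 + (-6.0217)^2 + 0.1563^2 + 7.4637^2) = 10.271889
Step 2: Project.
Since ||x|| > R, scale = R/||x|| = 1/10.271889 = 0.097353, proj(x) = scale * x
proj(x) = [0.357957, -0.586231, 0.015216, 0.726614]
Step 3: Dot product.
a^T * proj(x) = 3*0.357957 + 3*(-0.586231) - 4*0.015216 - 3*0.726614 = -2.9255


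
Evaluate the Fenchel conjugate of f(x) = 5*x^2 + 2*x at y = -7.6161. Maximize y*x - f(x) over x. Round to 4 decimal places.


f*(y) = sup_x {y*x - a*x^2 - b*x} = sup_x {(y-b)*x - a*x^2}
FOC: (y - b) - 2a*x = 0 => x* = (y - b)/(2a)
x* = (-7.6161 - 2)/(2*5) = -0.9616
f*(-7.6161) = (y-b)^2/(4a) = (-7.6161 - 2)^2/(4*5)
= 92.4694/20 = 4.6235


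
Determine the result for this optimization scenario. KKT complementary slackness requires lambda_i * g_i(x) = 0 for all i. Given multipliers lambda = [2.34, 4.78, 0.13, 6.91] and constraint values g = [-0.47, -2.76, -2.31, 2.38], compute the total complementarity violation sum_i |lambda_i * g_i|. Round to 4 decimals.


KKT complementary slackness check:
lambda_1 * g_1 = 2.34 * -0.47 = -1.0998
lambda_2 * g_2 = 4.78 * -2.76 = -13.1928
lambda_3 * g_3 = 0.13 * -2.31 = -0.3003
lambda_4 * g_4 = 6.91 * 2.38 = 16.4458
Total violation = 1.0998 + 13.1928 + 0.3003 + 16.4458 = 31.0387


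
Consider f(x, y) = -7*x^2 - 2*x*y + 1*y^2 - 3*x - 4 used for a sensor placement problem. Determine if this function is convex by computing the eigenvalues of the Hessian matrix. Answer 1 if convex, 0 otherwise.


The Hessian of f(x,y) = -7*x^2 - 2*x*y + 1*y^2 - 3*x - 4 is:
H = [[-14, -2], [-2, 2]]
Trace = -14 + 2 = -12
Determinant = -14*2 - (-2)^2 = -32
Discriminant = (-12)^2 - 4*-32 = 272.0
Eigenvalues: lambda_1 = -14.2462, lambda_2 = 2.2462
The function is not convex.

0


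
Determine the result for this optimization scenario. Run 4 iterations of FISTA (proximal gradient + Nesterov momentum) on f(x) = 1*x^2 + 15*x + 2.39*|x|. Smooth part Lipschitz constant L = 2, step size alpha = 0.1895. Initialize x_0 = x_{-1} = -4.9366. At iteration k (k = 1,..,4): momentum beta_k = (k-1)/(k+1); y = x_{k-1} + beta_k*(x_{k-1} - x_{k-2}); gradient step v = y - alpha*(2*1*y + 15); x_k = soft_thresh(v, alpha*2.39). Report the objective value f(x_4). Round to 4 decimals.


FISTA on f(x) = 1*x^2 + 15*x + 2.39*|x|
L = 2, alpha = 0.1895
Iteration 1: beta = 0.0, y = -4.9366 + 0.0*(-4.9366 + 4.9366) = -4.9366
  grad(y) = 5.1268, v = y - alpha*grad = -5.9081
  prox(v) = soft_thresh(-5.9081, 0.4529) = -5.4552
Iteration 2: beta = 0.3333, y = -5.4552 + 0.3333*(-5.4552 + 4.9366) = -5.6281
  grad(y) = 3.7438, v = y - alpha*grad = -6.3375
  prox(v) = soft_thresh(-6.3375, 0.4529) = -5.8846
Iteration 3: beta = 0.5, y = -5.8846 + 0.5*(-5.8846 + 5.4552) = -6.0994
  grad(y) = 2.8013, v = y - alpha*grad = -6.6302
  prox(v) = soft_thresh(-6.6302, 0.4529) = -6.1773
Iteration 4: beta = 0.6, y = -6.1773 + 0.6*(-6.1773 + 5.8846) = -6.3529
  grad(y) = 2.2942, v = y - alpha*grad = -6.7876
  prox(v) = soft_thresh(-6.7876, 0.4529) = -6.3347
f(x_4) = 1*(-6.3347)^2 + 15*(-6.3347) + 2.39*|-6.3347| = -39.7521


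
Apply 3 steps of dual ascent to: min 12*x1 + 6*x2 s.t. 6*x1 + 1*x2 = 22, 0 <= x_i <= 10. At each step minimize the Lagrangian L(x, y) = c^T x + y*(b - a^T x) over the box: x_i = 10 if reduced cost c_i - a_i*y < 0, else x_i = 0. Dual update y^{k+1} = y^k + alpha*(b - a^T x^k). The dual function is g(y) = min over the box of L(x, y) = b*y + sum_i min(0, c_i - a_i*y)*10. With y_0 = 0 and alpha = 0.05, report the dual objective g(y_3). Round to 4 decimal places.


Dual ascent for LP: min 12*x1 + 6*x2, 6*x1 + 1*x2 = 22, 0 <= x_i <= 10
Step 1: y^k = 0.0, reduced costs: (12.0, 6.0)
  x^k = (0.0, 0.0), subgradient = b - a^T x = 22.0
  y^{k+1} = 0.0 + 0.05*22.0 = 1.1
Step 2: y^k = 1.1, reduced costs: (5.4, 4.9)
  x^k = (0.0, 0.0), subgradient = b - a^T x = 22.0
  y^{k+1} = 1.1 + 0.05*22.0 = 2.2
Step 3: y^k = 2.2, reduced costs: (-1.2, 3.8)
  x^k = (10.0, 0.0), subgradient = b - a^T x = -38.0
  y^{k+1} = 2.2 + 0.05*-38.0 = 0.3
Dual objective at y_3 = 0.3: reduced costs (10.2, 5.7), box minimizer x = (0.0, 0.0)
g(y_3) = b*y + (c1 - a1*y)*x1 + (c2 - a2*y)*x2 = 22*0.3 + 10.2*0.0 + 5.7*0.0 = 6.6 + 0.0 + 0.0 = 6.6


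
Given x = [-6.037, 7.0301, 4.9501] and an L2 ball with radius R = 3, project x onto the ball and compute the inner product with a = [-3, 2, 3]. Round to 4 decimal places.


Step 1: Compute ||x|| (intermediates to 6 decimals).
||x|| = sqrt((-6.037)^2 + 7.0301^2 + 4.9501^2) = 10.505768
Step 2: Project.
Since ||x|| > R, scale = R/||x|| = 3/10.505768 = 0.285557, proj(x) = scale * x
proj(x) = [-1.723908, 2.007494, 1.413536]
Step 3: Dot product.
a^T * proj(x) = -3*(-1.723908) + 2*2.007494 + 3*1.413536 = 13.4273


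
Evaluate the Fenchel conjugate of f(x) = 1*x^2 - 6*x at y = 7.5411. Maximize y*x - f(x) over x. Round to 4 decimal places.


f*(y) = sup_x {y*x - a*x^2 - b*x} = sup_x {(y-b)*x - a*x^2}
FOC: (y - b) - 2a*x = 0 => x* = (y - b)/(2a)
x* = (7.5411 + 6)/(2*1) = 6.7706
f*(7.5411) = (y-b)^2/(4a) = (7.5411 + 6)^2/(4*1)
= 183.3614/4 = 45.8403


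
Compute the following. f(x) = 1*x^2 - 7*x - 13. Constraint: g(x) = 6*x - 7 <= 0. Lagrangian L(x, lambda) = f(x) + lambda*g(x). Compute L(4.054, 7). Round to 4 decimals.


Step 1: Evaluate f(x).
f(4.054) = 1*4.054^2 - 7*4.054 - 13 = -24.9431
Step 2: Evaluate g(x).
g(4.054) = 6*4.054 - 7 = 17.324
Step 3: Compute Lagrangian.
L = -24.9431 + 7*17.324 = 96.3249


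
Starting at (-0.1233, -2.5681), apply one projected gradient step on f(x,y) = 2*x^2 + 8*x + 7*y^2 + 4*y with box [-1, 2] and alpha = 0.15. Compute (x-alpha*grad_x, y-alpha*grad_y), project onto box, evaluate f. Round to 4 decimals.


Step 1: Compute gradient at (-0.1233, -2.5681).
grad_x = 2*2*-0.1233 + 8 = 7.5068
grad_y = 2*7*-2.5681 + 4 = -31.9534
Step 2: Gradient step.
x_raw = -0.1233 - 0.15*7.5068 = -1.2493
y_raw = -2.5681 - 0.15*-31.9534 = 2.2249
Step 3: Project onto [-1, 2].
x_proj = clip(-1.2493) = -1.0
y_proj = clip(2.2249) = 2.0
Step 4: Evaluate f.
f(-1.0, 2.0) = 30.0


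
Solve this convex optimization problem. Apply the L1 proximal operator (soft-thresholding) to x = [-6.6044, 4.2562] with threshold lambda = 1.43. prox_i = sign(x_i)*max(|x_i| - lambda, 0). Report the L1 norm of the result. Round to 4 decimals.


Soft-thresholding with lambda = 1.43:
prox(-6.6044) = sign(-6.6044)*max(|-6.6044| - 1.43, 0) = -5.1744
prox(4.2562) = sign(4.2562)*max(|4.2562| - 1.43, 0) = 2.8262
prox(x) = [-5.1744, 2.8262]
||prox(x)||_1 = 5.1744 + 2.8262 = 8.0006


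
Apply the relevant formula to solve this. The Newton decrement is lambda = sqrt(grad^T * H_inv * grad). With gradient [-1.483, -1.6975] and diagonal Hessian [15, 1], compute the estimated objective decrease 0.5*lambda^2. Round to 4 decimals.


Step 1: H is diagonal, so H^(-1) * g = [-0.0989, -1.6975].
Step 2: g^T H^(-1) g = sum_i g_i^2 / H_ii
  = (-1.483)^2/15 + (-1.6975)^2/1
  = 0.1466 + 2.8815 = 3.0281
Step 3: Objective decrease = 0.5 * g^T H^(-1) g = 1.5141


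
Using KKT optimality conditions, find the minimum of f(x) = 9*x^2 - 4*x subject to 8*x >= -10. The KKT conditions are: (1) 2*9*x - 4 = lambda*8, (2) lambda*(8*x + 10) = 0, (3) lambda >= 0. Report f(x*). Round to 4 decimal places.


Step 1: Try lambda = 0 (constraint inactive).
Stationarity: 2*9*x - 4 = 0
x* = 4/(2*9) = 2/9 = 0.2222 (rounded; the exact value 2/9 is used below)
Check constraint: 8*0.2222 = 1.7776 >= -10 -- satisfied.
Step 2: Compute optimal value.
f(x*) = 9*(2/9)^2 - 4*(2/9) = -0.4444


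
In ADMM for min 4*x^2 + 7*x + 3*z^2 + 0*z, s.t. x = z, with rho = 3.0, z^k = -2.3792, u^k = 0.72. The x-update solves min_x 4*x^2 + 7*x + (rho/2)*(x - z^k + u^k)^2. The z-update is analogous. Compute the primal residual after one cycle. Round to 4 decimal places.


ADMM iteration with rho = 3.0, z^k = -2.3792, u^k = 0.72
Step 1: x-update.
Minimize 4*x^2 + 7*x + (3.0/2)*(x + 2.3792 + 0.72)^2
FOC: (2*4 + 3.0)*x = -7 + 3.0*(-2.3792 - 0.72)
x^{k+1} = -1.4816
Step 2: z-update.
Minimize 3*z^2 + 0*z + (3.0/2)*(-1.4816 - z + 0.72)^2
FOC: (2*3 + 3.0)*z = 0 + 3.0*(-1.4816 + 0.72)
z^{k+1} = -0.2539
Step 3: u-update.
u^{k+1} = 0.72 - 1.4816 + 0.2539 = -0.5077
Step 4: Primal residual = |-1.4816 + 0.2539| = 1.2277


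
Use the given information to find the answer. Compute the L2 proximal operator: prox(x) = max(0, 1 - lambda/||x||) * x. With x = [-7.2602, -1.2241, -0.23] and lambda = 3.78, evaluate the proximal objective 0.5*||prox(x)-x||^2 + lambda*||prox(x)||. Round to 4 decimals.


Step 1: Compute ||x||.
||x|| = 7.3663
Step 2: Compute scaling factor.
scale = max(0, 1 - 3.78/7.3663) = 0.4868
Step 3: prox(x) = [-3.5346, -0.596, -0.112]
||prox(x)|| = 3.5863
Step 4: Proximal objective.
0.5*||prox-x||^2 = 7.1442
lambda*||prox|| = 13.5562
Total = 20.7003


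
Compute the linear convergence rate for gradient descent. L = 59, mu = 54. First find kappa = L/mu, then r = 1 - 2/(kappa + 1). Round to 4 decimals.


Step 1: Compute the condition number.
kappa = L/mu = 59/54 = 1.0926
Step 2: Compute the convergence rate.
r = 1 - 2/(kappa + 1) = 1 - 2*mu/(L + mu) = (L - mu)/(L + mu) = 5/113 = 0.0442


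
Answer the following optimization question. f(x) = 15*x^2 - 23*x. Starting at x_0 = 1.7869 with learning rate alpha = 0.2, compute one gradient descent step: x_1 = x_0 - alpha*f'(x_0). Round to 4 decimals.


We compute the gradient at x_0 and apply the update.
f'(x) = 30*x - 23
f'(1.7869) = 30*1.7869 - 23 = 30.607
x_1 = 1.7869 - 0.2*30.607 = -4.3345


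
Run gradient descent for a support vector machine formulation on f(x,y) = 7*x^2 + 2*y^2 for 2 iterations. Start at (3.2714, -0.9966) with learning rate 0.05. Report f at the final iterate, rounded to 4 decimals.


Gradient descent on f(x,y) = 7*x^2 + 2*y^2.
Starting point: (3.2714, -0.9966), alpha = 0.05
Step 1: grad_x = 2*7*3.2714 = 45.7996, grad_y = 2*2*-0.9966 = -3.9864
  x_1 = 3.2714 - 0.05*45.7996 = 0.9814
  y_1 = -0.9966 - 0.05*-3.9864 = -0.7973
Step 2: grad_x = 2*7*0.9814 = 13.7399, grad_y = 2*2*-0.7973 = -3.1891
  x_2 = 0.9814 - 0.05*13.7399 = 0.2944
  y_2 = -0.7973 - 0.05*-3.1891 = -0.6378
f(0.2944, -0.6378) = 7*0.2944^2 + 2*(-0.6378)^2 = 1.4204


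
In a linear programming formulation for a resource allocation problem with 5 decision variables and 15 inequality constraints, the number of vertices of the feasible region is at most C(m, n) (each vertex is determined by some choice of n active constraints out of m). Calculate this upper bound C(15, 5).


Each vertex corresponds to some choice of n active constraints out of m, so the number of vertices is at most C(m, n) = m! / (n!(m-n)!).
m = 15, n = 5
Numerator: 15 * 14 * 13 * 12 * 11
Denominator: 5! = 120
C(15, 5) = 3003


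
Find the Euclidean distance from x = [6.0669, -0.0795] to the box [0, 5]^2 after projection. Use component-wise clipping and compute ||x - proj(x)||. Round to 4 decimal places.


Project each component onto [0, 5].
clip(6.0669) = 5.0, clip(-0.0795) = 0.0
Projection = [5.0, 0.0]
Squared diffs: [1.1383, 0.0063]
Distance = sqrt(1.1446) = 1.0699


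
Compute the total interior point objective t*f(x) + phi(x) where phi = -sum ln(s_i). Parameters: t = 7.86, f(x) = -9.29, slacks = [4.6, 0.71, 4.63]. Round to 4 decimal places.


Step 1: Compute log-barrier.
ln values: [1.5261, -0.3425, 1.5326]
phi = -(1.5261 - 0.3425 + 1.5326) = -2.7161
Step 2: Compute augmented objective.
t*f(x) = 7.86*-9.29 = -73.0194
Total = -73.0194 - 2.7161 = -75.7355


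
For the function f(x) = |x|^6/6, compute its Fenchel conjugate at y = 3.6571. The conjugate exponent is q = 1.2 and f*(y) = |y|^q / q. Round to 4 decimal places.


The conjugate exponent q satisfies 1/p + 1/q = 1.
p = 6, so q = 6/(6 - 1) = 1.2
|y|^q = 3.6571^1.2 = 4.7398
f*(3.6571) = 4.7398 / 1.2 = 3.9499


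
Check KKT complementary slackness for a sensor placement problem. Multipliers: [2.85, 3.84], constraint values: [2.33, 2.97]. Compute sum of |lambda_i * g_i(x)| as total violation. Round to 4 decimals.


KKT complementary slackness check:
lambda_1 * g_1 = 2.85 * 2.33 = 6.6405
lambda_2 * g_2 = 3.84 * 2.97 = 11.4048
Total violation = 6.6405 + 11.4048 = 18.0453


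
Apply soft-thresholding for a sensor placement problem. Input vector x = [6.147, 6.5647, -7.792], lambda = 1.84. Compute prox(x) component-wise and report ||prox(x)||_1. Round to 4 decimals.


Soft-thresholding with lambda = 1.84:
prox(6.147) = sign(6.147)*max(|6.147| - 1.84, 0) = 4.307
prox(6.5647) = sign(6.5647)*max(|6.5647| - 1.84, 0) = 4.7247
prox(-7.792) = sign(-7.792)*max(|-7.792| - 1.84, 0) = -5.952
prox(x) = [4.307, 4.7247, -5.952]
||prox(x)||_1 = 4.307 + 4.7247 + 5.952 = 14.9837


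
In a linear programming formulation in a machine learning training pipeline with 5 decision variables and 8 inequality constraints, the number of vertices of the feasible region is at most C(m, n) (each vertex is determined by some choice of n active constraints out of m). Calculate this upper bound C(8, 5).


Each vertex corresponds to some choice of n active constraints out of m, so the number of vertices is at most C(m, n) = m! / (n!(m-n)!).
m = 8, n = 5
Numerator: 8 * 7 * 6 * 5 * 4
Denominator: 5! = 120
C(8, 5) = 56


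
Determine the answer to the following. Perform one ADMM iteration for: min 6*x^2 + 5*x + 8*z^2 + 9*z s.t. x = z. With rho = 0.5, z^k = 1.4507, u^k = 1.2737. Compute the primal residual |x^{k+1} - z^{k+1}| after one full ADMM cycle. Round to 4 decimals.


ADMM iteration with rho = 0.5, z^k = 1.4507, u^k = 1.2737
Step 1: x-update.
Minimize 6*x^2 + 5*x + (0.5/2)*(x - 1.4507 + 1.2737)^2
FOC: (2*6 + 0.5)*x = -5 + 0.5*(1.4507 - 1.2737)
x^{k+1} = -0.3929
Step 2: z-update.
Minimize 8*z^2 + 9*z + (0.5/2)*(-0.3929 - z + 1.2737)^2
FOC: (2*8 + 0.5)*z = -9 + 0.5*(-0.3929 + 1.2737)
z^{k+1} = -0.5188
Step 3: u-update.
u^{k+1} = 1.2737 - 0.3929 + 0.5188 = 1.3995
Step 4: Primal residual = |-0.3929 + 0.5188| = 0.1258


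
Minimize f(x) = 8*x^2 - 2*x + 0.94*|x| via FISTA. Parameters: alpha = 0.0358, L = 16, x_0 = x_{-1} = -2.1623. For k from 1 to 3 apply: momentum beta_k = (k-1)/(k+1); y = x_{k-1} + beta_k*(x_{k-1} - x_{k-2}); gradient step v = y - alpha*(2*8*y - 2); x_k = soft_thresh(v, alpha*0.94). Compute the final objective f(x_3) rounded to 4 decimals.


FISTA on f(x) = 8*x^2 - 2*x + 0.94*|x|
L = 16, alpha = 0.0358
Iteration 1: beta = 0.0, y = -2.1623 + 0.0*(-2.1623 + 2.1623) = -2.1623
  grad(y) = -36.5968, v = y - alpha*grad = -0.8521
  prox(v) = soft_thresh(-0.8521, 0.0337) = -0.8185
Iteration 2: beta = 0.3333, y = -0.8185 + 0.3333*(-0.8185 + 2.1623) = -0.3705
  grad(y) = -7.9287, v = y - alpha*grad = -0.0867
  prox(v) = soft_thresh(-0.0867, 0.0337) = -0.053
Iteration 3: beta = 0.5, y = -0.053 + 0.5*(-0.053 + 0.8185) = 0.3297
  grad(y) = 3.2748, v = y - alpha*grad = 0.2124
  prox(v) = soft_thresh(0.2124, 0.0337) = 0.1788
f(x_3) = 8*0.1788^2 - 2*0.1788 + 0.94*|0.1788| = 0.0662


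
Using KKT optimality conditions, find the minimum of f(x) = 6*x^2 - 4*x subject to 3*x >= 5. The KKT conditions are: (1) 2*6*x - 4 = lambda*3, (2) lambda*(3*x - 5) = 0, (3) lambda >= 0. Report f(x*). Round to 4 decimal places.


Step 1: Try lambda = 0 (constraint inactive).
x_unc = 4/(2*6) = 0.3333
Check: 3*0.3333 = 0.9999 < 5 -- violated!
Step 2: Constraint must be active: 3*x = 5
x* = 5/3 = 1.6667 (rounded; the exact value 5/3 is used below)
lambda = (2*6*(5/3) - 4)/3 = 5.3333
Step 3: Compute optimal value.
f(x*) = 6*(5/3)^2 - 4*(5/3) = 10.0


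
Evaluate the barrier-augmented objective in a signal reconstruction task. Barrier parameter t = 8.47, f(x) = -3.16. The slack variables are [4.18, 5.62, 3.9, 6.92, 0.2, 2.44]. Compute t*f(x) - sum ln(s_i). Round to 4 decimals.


Step 1: Compute log-barrier.
ln values: [1.4303, 1.7263, 1.361, 1.9344, -1.6094, 0.892]
phi = -(1.4303 + 1.7263 + 1.361 + 1.9344 - 1.6094 + 0.892) = -5.7346
Step 2: Compute augmented objective.
t*f(x) = 8.47*-3.16 = -26.7652
Total = -26.7652 - 5.7346 = -32.4998
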